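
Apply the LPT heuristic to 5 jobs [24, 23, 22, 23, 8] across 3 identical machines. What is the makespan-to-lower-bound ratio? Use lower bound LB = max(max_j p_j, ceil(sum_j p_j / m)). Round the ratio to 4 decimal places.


LPT order: [24, 23, 23, 22, 8]
Machine loads after assignment: [24, 45, 31]
LPT makespan = 45
Lower bound = max(max_job, ceil(total/3)) = max(24, 34) = 34
Ratio = 45 / 34 = 1.3235

1.3235


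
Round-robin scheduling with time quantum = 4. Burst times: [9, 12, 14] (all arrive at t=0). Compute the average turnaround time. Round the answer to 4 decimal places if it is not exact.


Time quantum = 4
Execution trace:
  J1 runs 4 units, time = 4
  J2 runs 4 units, time = 8
  J3 runs 4 units, time = 12
  J1 runs 4 units, time = 16
  J2 runs 4 units, time = 20
  J3 runs 4 units, time = 24
  J1 runs 1 units, time = 25
  J2 runs 4 units, time = 29
  J3 runs 4 units, time = 33
  J3 runs 2 units, time = 35
Finish times: [25, 29, 35]
Average turnaround = 89/3 = 29.6667

29.6667


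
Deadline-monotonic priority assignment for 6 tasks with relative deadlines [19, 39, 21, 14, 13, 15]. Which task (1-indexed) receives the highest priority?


Sort tasks by relative deadline (ascending):
  Task 5: deadline = 13
  Task 4: deadline = 14
  Task 6: deadline = 15
  Task 1: deadline = 19
  Task 3: deadline = 21
  Task 2: deadline = 39
Priority order (highest first): [5, 4, 6, 1, 3, 2]
Highest priority task = 5

5


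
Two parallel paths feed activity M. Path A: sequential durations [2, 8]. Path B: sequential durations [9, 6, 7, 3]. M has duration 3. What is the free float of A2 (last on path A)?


ES(A2) = sum of predecessors on chain A = 2
EF(A2) = ES + duration = 2 + 8 = 10
Successor of A2 is M. ES(M) = max(sum(A), sum(B)) = max(10, 25) = 25
Free float = ES(successor) - EF(current) = 25 - 10 = 15

15


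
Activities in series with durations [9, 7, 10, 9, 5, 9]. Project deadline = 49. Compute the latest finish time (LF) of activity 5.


LF(activity 5) = deadline - sum of successor durations
Successors: activities 6 through 6 with durations [9]
Sum of successor durations = 9
LF = 49 - 9 = 40

40


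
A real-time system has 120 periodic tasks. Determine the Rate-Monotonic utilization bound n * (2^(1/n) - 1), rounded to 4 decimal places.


Compute 2^(1/120) = 1.0057929411
Subtract 1: 1.0057929411 - 1 = 0.0057929411
Multiply by n: 120 * 0.0057929411 = 0.6951529320
Round to 4 dp: 0.6952

0.6952


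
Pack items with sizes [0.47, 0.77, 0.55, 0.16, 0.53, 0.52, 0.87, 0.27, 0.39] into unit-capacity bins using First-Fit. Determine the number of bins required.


Place items sequentially using First-Fit:
  Item 0.47 -> new Bin 1
  Item 0.77 -> new Bin 2
  Item 0.55 -> new Bin 3
  Item 0.16 -> Bin 1 (now 0.63)
  Item 0.53 -> new Bin 4
  Item 0.52 -> new Bin 5
  Item 0.87 -> new Bin 6
  Item 0.27 -> Bin 1 (now 0.9)
  Item 0.39 -> Bin 3 (now 0.94)
Total bins used = 6

6


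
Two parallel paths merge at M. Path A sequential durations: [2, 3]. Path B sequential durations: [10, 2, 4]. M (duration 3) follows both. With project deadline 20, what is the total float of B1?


Forward pass: ES(B1) = sum of predecessors on chain B = 0
EF = ES + duration = 0 + 10 = 10
Backward pass: LF(M) = deadline = 20; LS(M) = 20 - 3 = 17
LF(B1) = LS(M) - sum(successors on chain B) = 17 - 6 = 11
LS = LF - duration = 11 - 10 = 1
Total float = LS - ES = 1 - 0 = 1

1


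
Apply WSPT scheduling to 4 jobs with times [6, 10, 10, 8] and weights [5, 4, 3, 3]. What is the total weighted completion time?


Compute p/w ratios and sort ascending (WSPT): [(6, 5), (10, 4), (8, 3), (10, 3)]
Compute weighted completion times:
  Job (p=6,w=5): C=6, w*C=5*6=30
  Job (p=10,w=4): C=16, w*C=4*16=64
  Job (p=8,w=3): C=24, w*C=3*24=72
  Job (p=10,w=3): C=34, w*C=3*34=102
Total weighted completion time = 268

268


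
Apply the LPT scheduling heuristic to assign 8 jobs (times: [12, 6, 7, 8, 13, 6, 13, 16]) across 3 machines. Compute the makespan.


Sort jobs in decreasing order (LPT): [16, 13, 13, 12, 8, 7, 6, 6]
Assign each job to the least loaded machine:
  Machine 1: jobs [16, 7, 6], load = 29
  Machine 2: jobs [13, 12], load = 25
  Machine 3: jobs [13, 8, 6], load = 27
Makespan = max load = 29

29


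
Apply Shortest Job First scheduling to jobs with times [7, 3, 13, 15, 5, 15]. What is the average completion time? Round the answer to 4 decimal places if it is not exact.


SJF order (ascending): [3, 5, 7, 13, 15, 15]
Completion times:
  Job 1: burst=3, C=3
  Job 2: burst=5, C=8
  Job 3: burst=7, C=15
  Job 4: burst=13, C=28
  Job 5: burst=15, C=43
  Job 6: burst=15, C=58
Average completion = 155/6 = 25.8333

25.8333


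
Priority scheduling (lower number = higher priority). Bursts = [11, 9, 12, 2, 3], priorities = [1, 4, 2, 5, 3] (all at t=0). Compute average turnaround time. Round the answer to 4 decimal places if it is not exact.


Sort by priority (ascending = highest first):
Order: [(1, 11), (2, 12), (3, 3), (4, 9), (5, 2)]
Completion times:
  Priority 1, burst=11, C=11
  Priority 2, burst=12, C=23
  Priority 3, burst=3, C=26
  Priority 4, burst=9, C=35
  Priority 5, burst=2, C=37
Average turnaround = 132/5 = 26.4

26.4


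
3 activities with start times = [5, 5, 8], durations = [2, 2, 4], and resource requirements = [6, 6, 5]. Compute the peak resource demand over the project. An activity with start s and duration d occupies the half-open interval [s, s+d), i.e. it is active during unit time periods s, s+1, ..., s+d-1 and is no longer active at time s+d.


Each activity i is active on [start_i, start_i + duration_i).
Compute total resource usage per time slot:
  t=0: active resources = [], total = 0
  t=1: active resources = [], total = 0
  t=2: active resources = [], total = 0
  t=3: active resources = [], total = 0
  t=4: active resources = [], total = 0
  t=5: active resources = [6, 6], total = 12
  t=6: active resources = [6, 6], total = 12
  t=7: active resources = [], total = 0
  t=8: active resources = [5], total = 5
  t=9: active resources = [5], total = 5
  t=10: active resources = [5], total = 5
  t=11: active resources = [5], total = 5
Peak resource demand = 12

12


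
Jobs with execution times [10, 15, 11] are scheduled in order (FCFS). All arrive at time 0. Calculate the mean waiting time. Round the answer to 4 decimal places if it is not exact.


FCFS order (as given): [10, 15, 11]
Waiting times:
  Job 1: wait = 0
  Job 2: wait = 10
  Job 3: wait = 25
Sum of waiting times = 35
Average waiting time = 35/3 = 11.6667

11.6667


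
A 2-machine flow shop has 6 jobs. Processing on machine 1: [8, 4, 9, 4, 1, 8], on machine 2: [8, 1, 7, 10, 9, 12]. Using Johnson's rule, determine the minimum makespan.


Apply Johnson's rule:
  Group 1 (a <= b): [(5, 1, 9), (4, 4, 10), (1, 8, 8), (6, 8, 12)]
  Group 2 (a > b): [(3, 9, 7), (2, 4, 1)]
Optimal job order: [5, 4, 1, 6, 3, 2]
Schedule:
  Job 5: M1 done at 1, M2 done at 10
  Job 4: M1 done at 5, M2 done at 20
  Job 1: M1 done at 13, M2 done at 28
  Job 6: M1 done at 21, M2 done at 40
  Job 3: M1 done at 30, M2 done at 47
  Job 2: M1 done at 34, M2 done at 48
Makespan = 48

48


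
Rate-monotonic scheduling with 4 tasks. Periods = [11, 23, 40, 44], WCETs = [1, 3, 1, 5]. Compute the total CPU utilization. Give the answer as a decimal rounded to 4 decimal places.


Compute individual utilizations (exact fractions):
  Task 1: C/T = 1/11 (approx. 0.0909)
  Task 2: C/T = 3/23 (approx. 0.1304)
  Task 3: C/T = 1/40 (approx. 0.025)
  Task 4: C/T = 5/44 (approx. 0.1136)
Total utilization U = 1/11 + 3/23 + 1/40 + 5/44 = 3643/10120
Rounded to 4 decimal places: U = 0.3600
RM (Liu & Layland) bound for 4 tasks = 0.756828; compare with U = 3643/10120 (approx. 0.359980)
U <= bound, so schedulable by RM sufficient condition.

0.3600


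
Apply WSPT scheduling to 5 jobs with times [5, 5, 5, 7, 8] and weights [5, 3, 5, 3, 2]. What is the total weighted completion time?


Compute p/w ratios and sort ascending (WSPT): [(5, 5), (5, 5), (5, 3), (7, 3), (8, 2)]
Compute weighted completion times:
  Job (p=5,w=5): C=5, w*C=5*5=25
  Job (p=5,w=5): C=10, w*C=5*10=50
  Job (p=5,w=3): C=15, w*C=3*15=45
  Job (p=7,w=3): C=22, w*C=3*22=66
  Job (p=8,w=2): C=30, w*C=2*30=60
Total weighted completion time = 246

246


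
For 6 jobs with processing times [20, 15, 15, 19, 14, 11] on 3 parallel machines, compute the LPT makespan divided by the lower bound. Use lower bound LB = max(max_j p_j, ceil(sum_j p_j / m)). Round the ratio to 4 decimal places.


LPT order: [20, 19, 15, 15, 14, 11]
Machine loads after assignment: [31, 33, 30]
LPT makespan = 33
Lower bound = max(max_job, ceil(total/3)) = max(20, 32) = 32
Ratio = 33 / 32 = 1.0313

1.0313


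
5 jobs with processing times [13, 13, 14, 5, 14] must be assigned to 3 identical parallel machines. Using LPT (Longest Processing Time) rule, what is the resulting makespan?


Sort jobs in decreasing order (LPT): [14, 14, 13, 13, 5]
Assign each job to the least loaded machine:
  Machine 1: jobs [14, 5], load = 19
  Machine 2: jobs [14], load = 14
  Machine 3: jobs [13, 13], load = 26
Makespan = max load = 26

26


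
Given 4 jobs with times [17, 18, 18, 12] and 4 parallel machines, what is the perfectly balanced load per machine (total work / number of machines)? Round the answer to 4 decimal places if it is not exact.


Total processing time = 17 + 18 + 18 + 12 = 65
Number of machines = 4
Ideal balanced load = 65 / 4 = 16.25

16.25


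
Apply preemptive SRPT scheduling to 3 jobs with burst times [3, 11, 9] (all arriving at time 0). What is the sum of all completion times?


Since all jobs arrive at t=0, SRPT equals SPT ordering.
SPT order: [3, 9, 11]
Completion times:
  Job 1: p=3, C=3
  Job 2: p=9, C=12
  Job 3: p=11, C=23
Total completion time = 3 + 12 + 23 = 38

38


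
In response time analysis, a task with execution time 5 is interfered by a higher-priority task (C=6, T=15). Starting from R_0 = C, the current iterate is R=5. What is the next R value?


R_next = C + ceil(R_prev / T_hp) * C_hp
ceil(5 / 15) = ceil(0.3333) = 1
Interference = 1 * 6 = 6
R_next = 5 + 6 = 11

11


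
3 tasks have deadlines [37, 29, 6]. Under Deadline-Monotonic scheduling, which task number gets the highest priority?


Sort tasks by relative deadline (ascending):
  Task 3: deadline = 6
  Task 2: deadline = 29
  Task 1: deadline = 37
Priority order (highest first): [3, 2, 1]
Highest priority task = 3

3


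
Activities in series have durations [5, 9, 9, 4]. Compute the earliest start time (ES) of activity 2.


Activity 2 starts after activities 1 through 1 complete.
Predecessor durations: [5]
ES = 5 = 5

5


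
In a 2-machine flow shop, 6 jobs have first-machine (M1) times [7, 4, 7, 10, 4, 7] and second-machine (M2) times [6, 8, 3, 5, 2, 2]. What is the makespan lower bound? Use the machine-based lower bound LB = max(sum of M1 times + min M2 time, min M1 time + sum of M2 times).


LB1 = sum(M1 times) + min(M2 times) = 39 + 2 = 41
LB2 = min(M1 times) + sum(M2 times) = 4 + 26 = 30
Lower bound = max(LB1, LB2) = max(41, 30) = 41

41


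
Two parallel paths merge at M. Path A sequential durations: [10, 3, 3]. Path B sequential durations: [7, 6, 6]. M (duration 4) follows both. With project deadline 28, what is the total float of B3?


Forward pass: ES(B3) = sum of predecessors on chain B = 13
EF = ES + duration = 13 + 6 = 19
Backward pass: LF(M) = deadline = 28; LS(M) = 28 - 4 = 24
LF(B3) = LS(M) - sum(successors on chain B) = 24 - 0 = 24
LS = LF - duration = 24 - 6 = 18
Total float = LS - ES = 18 - 13 = 5

5


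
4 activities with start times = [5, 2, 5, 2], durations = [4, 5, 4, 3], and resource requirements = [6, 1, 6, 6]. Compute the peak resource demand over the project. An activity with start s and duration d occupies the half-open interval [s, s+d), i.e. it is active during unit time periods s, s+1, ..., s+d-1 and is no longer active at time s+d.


Each activity i is active on [start_i, start_i + duration_i).
Compute total resource usage per time slot:
  t=0: active resources = [], total = 0
  t=1: active resources = [], total = 0
  t=2: active resources = [1, 6], total = 7
  t=3: active resources = [1, 6], total = 7
  t=4: active resources = [1, 6], total = 7
  t=5: active resources = [6, 1, 6], total = 13
  t=6: active resources = [6, 1, 6], total = 13
  t=7: active resources = [6, 6], total = 12
  t=8: active resources = [6, 6], total = 12
Peak resource demand = 13

13


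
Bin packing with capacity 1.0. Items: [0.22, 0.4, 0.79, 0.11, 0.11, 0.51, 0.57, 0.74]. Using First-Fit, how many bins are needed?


Place items sequentially using First-Fit:
  Item 0.22 -> new Bin 1
  Item 0.4 -> Bin 1 (now 0.62)
  Item 0.79 -> new Bin 2
  Item 0.11 -> Bin 1 (now 0.73)
  Item 0.11 -> Bin 1 (now 0.84)
  Item 0.51 -> new Bin 3
  Item 0.57 -> new Bin 4
  Item 0.74 -> new Bin 5
Total bins used = 5

5


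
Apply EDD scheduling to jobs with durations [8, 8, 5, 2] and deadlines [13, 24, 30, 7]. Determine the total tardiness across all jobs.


Sort by due date (EDD order): [(2, 7), (8, 13), (8, 24), (5, 30)]
Compute completion times and tardiness:
  Job 1: p=2, d=7, C=2, tardiness=max(0,2-7)=0
  Job 2: p=8, d=13, C=10, tardiness=max(0,10-13)=0
  Job 3: p=8, d=24, C=18, tardiness=max(0,18-24)=0
  Job 4: p=5, d=30, C=23, tardiness=max(0,23-30)=0
Total tardiness = 0

0


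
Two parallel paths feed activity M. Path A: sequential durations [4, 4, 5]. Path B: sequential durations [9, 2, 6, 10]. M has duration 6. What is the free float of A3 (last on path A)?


ES(A3) = sum of predecessors on chain A = 8
EF(A3) = ES + duration = 8 + 5 = 13
Successor of A3 is M. ES(M) = max(sum(A), sum(B)) = max(13, 27) = 27
Free float = ES(successor) - EF(current) = 27 - 13 = 14

14


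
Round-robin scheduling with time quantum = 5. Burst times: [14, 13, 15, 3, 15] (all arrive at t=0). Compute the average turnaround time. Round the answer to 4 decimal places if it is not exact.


Time quantum = 5
Execution trace:
  J1 runs 5 units, time = 5
  J2 runs 5 units, time = 10
  J3 runs 5 units, time = 15
  J4 runs 3 units, time = 18
  J5 runs 5 units, time = 23
  J1 runs 5 units, time = 28
  J2 runs 5 units, time = 33
  J3 runs 5 units, time = 38
  J5 runs 5 units, time = 43
  J1 runs 4 units, time = 47
  J2 runs 3 units, time = 50
  J3 runs 5 units, time = 55
  J5 runs 5 units, time = 60
Finish times: [47, 50, 55, 18, 60]
Average turnaround = 230/5 = 46.0

46.0


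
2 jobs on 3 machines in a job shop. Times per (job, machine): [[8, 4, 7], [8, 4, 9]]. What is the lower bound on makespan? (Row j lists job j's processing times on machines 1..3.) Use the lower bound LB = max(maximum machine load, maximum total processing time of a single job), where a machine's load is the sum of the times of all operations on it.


Machine loads:
  Machine 1: 8 + 8 = 16
  Machine 2: 4 + 4 = 8
  Machine 3: 7 + 9 = 16
Max machine load = 16
Job totals:
  Job 1: 19
  Job 2: 21
Max job total = 21
Lower bound = max(16, 21) = 21

21


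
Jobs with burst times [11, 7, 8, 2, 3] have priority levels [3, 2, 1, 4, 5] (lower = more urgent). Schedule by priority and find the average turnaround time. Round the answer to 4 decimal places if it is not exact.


Sort by priority (ascending = highest first):
Order: [(1, 8), (2, 7), (3, 11), (4, 2), (5, 3)]
Completion times:
  Priority 1, burst=8, C=8
  Priority 2, burst=7, C=15
  Priority 3, burst=11, C=26
  Priority 4, burst=2, C=28
  Priority 5, burst=3, C=31
Average turnaround = 108/5 = 21.6

21.6


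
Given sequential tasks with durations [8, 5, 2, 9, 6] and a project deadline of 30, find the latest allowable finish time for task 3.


LF(activity 3) = deadline - sum of successor durations
Successors: activities 4 through 5 with durations [9, 6]
Sum of successor durations = 15
LF = 30 - 15 = 15

15


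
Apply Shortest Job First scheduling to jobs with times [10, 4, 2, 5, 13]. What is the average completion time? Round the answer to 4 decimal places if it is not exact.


SJF order (ascending): [2, 4, 5, 10, 13]
Completion times:
  Job 1: burst=2, C=2
  Job 2: burst=4, C=6
  Job 3: burst=5, C=11
  Job 4: burst=10, C=21
  Job 5: burst=13, C=34
Average completion = 74/5 = 14.8

14.8


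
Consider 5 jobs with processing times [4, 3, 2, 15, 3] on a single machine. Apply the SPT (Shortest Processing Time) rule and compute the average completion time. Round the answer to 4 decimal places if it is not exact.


Sort jobs by processing time (SPT order): [2, 3, 3, 4, 15]
Compute completion times sequentially:
  Job 1: processing = 2, completes at 2
  Job 2: processing = 3, completes at 5
  Job 3: processing = 3, completes at 8
  Job 4: processing = 4, completes at 12
  Job 5: processing = 15, completes at 27
Sum of completion times = 54
Average completion time = 54/5 = 10.8

10.8


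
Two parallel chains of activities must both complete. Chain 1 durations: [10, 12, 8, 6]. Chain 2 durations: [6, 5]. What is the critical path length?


Path A total = 10 + 12 + 8 + 6 = 36
Path B total = 6 + 5 = 11
Critical path = longest path = max(36, 11) = 36

36


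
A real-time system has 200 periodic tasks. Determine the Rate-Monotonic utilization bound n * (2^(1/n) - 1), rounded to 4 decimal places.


Compute 2^(1/200) = 1.0034717485
Subtract 1: 1.0034717485 - 1 = 0.0034717485
Multiply by n: 200 * 0.0034717485 = 0.6943497000
Round to 4 dp: 0.6943

0.6943


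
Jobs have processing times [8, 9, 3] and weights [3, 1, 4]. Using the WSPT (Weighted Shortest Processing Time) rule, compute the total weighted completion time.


Compute p/w ratios and sort ascending (WSPT): [(3, 4), (8, 3), (9, 1)]
Compute weighted completion times:
  Job (p=3,w=4): C=3, w*C=4*3=12
  Job (p=8,w=3): C=11, w*C=3*11=33
  Job (p=9,w=1): C=20, w*C=1*20=20
Total weighted completion time = 65

65


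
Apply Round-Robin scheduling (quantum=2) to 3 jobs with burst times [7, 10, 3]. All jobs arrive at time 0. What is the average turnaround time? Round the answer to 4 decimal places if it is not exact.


Time quantum = 2
Execution trace:
  J1 runs 2 units, time = 2
  J2 runs 2 units, time = 4
  J3 runs 2 units, time = 6
  J1 runs 2 units, time = 8
  J2 runs 2 units, time = 10
  J3 runs 1 units, time = 11
  J1 runs 2 units, time = 13
  J2 runs 2 units, time = 15
  J1 runs 1 units, time = 16
  J2 runs 2 units, time = 18
  J2 runs 2 units, time = 20
Finish times: [16, 20, 11]
Average turnaround = 47/3 = 15.6667

15.6667


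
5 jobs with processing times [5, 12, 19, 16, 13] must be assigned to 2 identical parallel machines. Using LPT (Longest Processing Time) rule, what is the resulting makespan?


Sort jobs in decreasing order (LPT): [19, 16, 13, 12, 5]
Assign each job to the least loaded machine:
  Machine 1: jobs [19, 12], load = 31
  Machine 2: jobs [16, 13, 5], load = 34
Makespan = max load = 34

34


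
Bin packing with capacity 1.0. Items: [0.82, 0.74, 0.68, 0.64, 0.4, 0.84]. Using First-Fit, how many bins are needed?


Place items sequentially using First-Fit:
  Item 0.82 -> new Bin 1
  Item 0.74 -> new Bin 2
  Item 0.68 -> new Bin 3
  Item 0.64 -> new Bin 4
  Item 0.4 -> new Bin 5
  Item 0.84 -> new Bin 6
Total bins used = 6

6


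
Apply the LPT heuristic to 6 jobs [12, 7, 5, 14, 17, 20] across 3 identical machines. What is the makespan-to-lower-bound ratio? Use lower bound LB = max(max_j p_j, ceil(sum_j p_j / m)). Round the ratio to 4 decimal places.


LPT order: [20, 17, 14, 12, 7, 5]
Machine loads after assignment: [25, 24, 26]
LPT makespan = 26
Lower bound = max(max_job, ceil(total/3)) = max(20, 25) = 25
Ratio = 26 / 25 = 1.04

1.04


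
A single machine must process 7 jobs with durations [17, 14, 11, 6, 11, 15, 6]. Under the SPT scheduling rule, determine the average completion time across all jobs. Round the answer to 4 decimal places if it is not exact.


Sort jobs by processing time (SPT order): [6, 6, 11, 11, 14, 15, 17]
Compute completion times sequentially:
  Job 1: processing = 6, completes at 6
  Job 2: processing = 6, completes at 12
  Job 3: processing = 11, completes at 23
  Job 4: processing = 11, completes at 34
  Job 5: processing = 14, completes at 48
  Job 6: processing = 15, completes at 63
  Job 7: processing = 17, completes at 80
Sum of completion times = 266
Average completion time = 266/7 = 38.0

38.0


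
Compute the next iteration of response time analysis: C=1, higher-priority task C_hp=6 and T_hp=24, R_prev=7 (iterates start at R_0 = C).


R_next = C + ceil(R_prev / T_hp) * C_hp
ceil(7 / 24) = ceil(0.2917) = 1
Interference = 1 * 6 = 6
R_next = 1 + 6 = 7
R_next = R_prev, so the iteration has converged (response time = 7).

7


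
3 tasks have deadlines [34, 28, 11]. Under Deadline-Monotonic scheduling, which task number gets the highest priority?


Sort tasks by relative deadline (ascending):
  Task 3: deadline = 11
  Task 2: deadline = 28
  Task 1: deadline = 34
Priority order (highest first): [3, 2, 1]
Highest priority task = 3

3


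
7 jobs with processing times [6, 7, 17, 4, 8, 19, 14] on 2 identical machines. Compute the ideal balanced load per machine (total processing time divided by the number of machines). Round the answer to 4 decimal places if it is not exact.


Total processing time = 6 + 7 + 17 + 4 + 8 + 19 + 14 = 75
Number of machines = 2
Ideal balanced load = 75 / 2 = 37.5

37.5


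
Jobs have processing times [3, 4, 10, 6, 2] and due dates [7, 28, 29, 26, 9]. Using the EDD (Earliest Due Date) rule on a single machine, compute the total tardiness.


Sort by due date (EDD order): [(3, 7), (2, 9), (6, 26), (4, 28), (10, 29)]
Compute completion times and tardiness:
  Job 1: p=3, d=7, C=3, tardiness=max(0,3-7)=0
  Job 2: p=2, d=9, C=5, tardiness=max(0,5-9)=0
  Job 3: p=6, d=26, C=11, tardiness=max(0,11-26)=0
  Job 4: p=4, d=28, C=15, tardiness=max(0,15-28)=0
  Job 5: p=10, d=29, C=25, tardiness=max(0,25-29)=0
Total tardiness = 0

0


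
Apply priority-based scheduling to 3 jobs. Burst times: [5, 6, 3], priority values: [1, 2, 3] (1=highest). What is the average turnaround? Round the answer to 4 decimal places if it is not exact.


Sort by priority (ascending = highest first):
Order: [(1, 5), (2, 6), (3, 3)]
Completion times:
  Priority 1, burst=5, C=5
  Priority 2, burst=6, C=11
  Priority 3, burst=3, C=14
Average turnaround = 30/3 = 10.0

10.0


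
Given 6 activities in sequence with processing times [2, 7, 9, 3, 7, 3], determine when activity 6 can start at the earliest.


Activity 6 starts after activities 1 through 5 complete.
Predecessor durations: [2, 7, 9, 3, 7]
ES = 2 + 7 + 9 + 3 + 7 = 28

28


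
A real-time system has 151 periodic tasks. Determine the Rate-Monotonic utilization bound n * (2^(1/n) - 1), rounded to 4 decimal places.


Compute 2^(1/151) = 1.0046009306
Subtract 1: 1.0046009306 - 1 = 0.0046009306
Multiply by n: 151 * 0.0046009306 = 0.6947405206
Round to 4 dp: 0.6947

0.6947


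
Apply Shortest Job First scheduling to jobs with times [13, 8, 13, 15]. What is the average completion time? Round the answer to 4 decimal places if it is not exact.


SJF order (ascending): [8, 13, 13, 15]
Completion times:
  Job 1: burst=8, C=8
  Job 2: burst=13, C=21
  Job 3: burst=13, C=34
  Job 4: burst=15, C=49
Average completion = 112/4 = 28.0

28.0


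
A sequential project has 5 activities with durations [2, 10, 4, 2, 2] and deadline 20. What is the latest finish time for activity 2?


LF(activity 2) = deadline - sum of successor durations
Successors: activities 3 through 5 with durations [4, 2, 2]
Sum of successor durations = 8
LF = 20 - 8 = 12

12


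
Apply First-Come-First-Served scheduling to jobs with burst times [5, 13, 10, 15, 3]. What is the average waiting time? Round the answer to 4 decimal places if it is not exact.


FCFS order (as given): [5, 13, 10, 15, 3]
Waiting times:
  Job 1: wait = 0
  Job 2: wait = 5
  Job 3: wait = 18
  Job 4: wait = 28
  Job 5: wait = 43
Sum of waiting times = 94
Average waiting time = 94/5 = 18.8

18.8


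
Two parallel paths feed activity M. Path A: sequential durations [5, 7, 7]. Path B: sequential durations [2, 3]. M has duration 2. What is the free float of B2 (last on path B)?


ES(B2) = sum of predecessors on chain B = 2
EF(B2) = ES + duration = 2 + 3 = 5
Successor of B2 is M. ES(M) = max(sum(A), sum(B)) = max(19, 5) = 19
Free float = ES(successor) - EF(current) = 19 - 5 = 14

14


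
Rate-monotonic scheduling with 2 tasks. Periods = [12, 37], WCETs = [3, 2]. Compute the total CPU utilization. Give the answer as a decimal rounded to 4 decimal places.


Compute individual utilizations (exact fractions):
  Task 1: C/T = 3/12 = 1/4 (approx. 0.25)
  Task 2: C/T = 2/37 (approx. 0.0541)
Total utilization U = 1/4 + 2/37 = 45/148
Rounded to 4 decimal places: U = 0.3041
RM (Liu & Layland) bound for 2 tasks = 0.828427; compare with U = 45/148 (approx. 0.304054)
U <= bound, so schedulable by RM sufficient condition.

0.3041


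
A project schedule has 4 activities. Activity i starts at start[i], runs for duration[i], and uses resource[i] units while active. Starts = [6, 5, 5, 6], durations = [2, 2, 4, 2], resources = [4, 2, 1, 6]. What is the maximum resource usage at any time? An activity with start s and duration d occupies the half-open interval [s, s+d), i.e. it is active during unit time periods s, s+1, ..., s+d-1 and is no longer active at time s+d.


Each activity i is active on [start_i, start_i + duration_i).
Compute total resource usage per time slot:
  t=0: active resources = [], total = 0
  t=1: active resources = [], total = 0
  t=2: active resources = [], total = 0
  t=3: active resources = [], total = 0
  t=4: active resources = [], total = 0
  t=5: active resources = [2, 1], total = 3
  t=6: active resources = [4, 2, 1, 6], total = 13
  t=7: active resources = [4, 1, 6], total = 11
  t=8: active resources = [1], total = 1
Peak resource demand = 13

13


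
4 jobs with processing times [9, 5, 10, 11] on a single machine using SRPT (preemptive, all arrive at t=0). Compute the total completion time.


Since all jobs arrive at t=0, SRPT equals SPT ordering.
SPT order: [5, 9, 10, 11]
Completion times:
  Job 1: p=5, C=5
  Job 2: p=9, C=14
  Job 3: p=10, C=24
  Job 4: p=11, C=35
Total completion time = 5 + 14 + 24 + 35 = 78

78


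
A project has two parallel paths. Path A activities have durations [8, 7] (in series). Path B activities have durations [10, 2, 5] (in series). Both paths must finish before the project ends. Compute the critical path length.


Path A total = 8 + 7 = 15
Path B total = 10 + 2 + 5 = 17
Critical path = longest path = max(15, 17) = 17

17


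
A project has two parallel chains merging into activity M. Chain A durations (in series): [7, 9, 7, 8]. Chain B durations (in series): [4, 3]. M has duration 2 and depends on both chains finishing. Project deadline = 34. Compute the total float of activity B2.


Forward pass: ES(B2) = sum of predecessors on chain B = 4
EF = ES + duration = 4 + 3 = 7
Backward pass: LF(M) = deadline = 34; LS(M) = 34 - 2 = 32
LF(B2) = LS(M) - sum(successors on chain B) = 32 - 0 = 32
LS = LF - duration = 32 - 3 = 29
Total float = LS - ES = 29 - 4 = 25

25


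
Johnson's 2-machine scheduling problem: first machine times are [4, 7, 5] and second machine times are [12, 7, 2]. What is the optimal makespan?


Apply Johnson's rule:
  Group 1 (a <= b): [(1, 4, 12), (2, 7, 7)]
  Group 2 (a > b): [(3, 5, 2)]
Optimal job order: [1, 2, 3]
Schedule:
  Job 1: M1 done at 4, M2 done at 16
  Job 2: M1 done at 11, M2 done at 23
  Job 3: M1 done at 16, M2 done at 25
Makespan = 25

25


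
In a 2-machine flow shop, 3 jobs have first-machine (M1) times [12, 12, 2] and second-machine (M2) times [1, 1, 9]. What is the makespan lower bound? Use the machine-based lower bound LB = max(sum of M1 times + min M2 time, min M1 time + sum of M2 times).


LB1 = sum(M1 times) + min(M2 times) = 26 + 1 = 27
LB2 = min(M1 times) + sum(M2 times) = 2 + 11 = 13
Lower bound = max(LB1, LB2) = max(27, 13) = 27

27


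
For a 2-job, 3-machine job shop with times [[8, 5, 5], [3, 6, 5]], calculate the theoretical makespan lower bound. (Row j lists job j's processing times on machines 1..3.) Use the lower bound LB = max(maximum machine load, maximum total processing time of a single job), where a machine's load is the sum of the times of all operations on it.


Machine loads:
  Machine 1: 8 + 3 = 11
  Machine 2: 5 + 6 = 11
  Machine 3: 5 + 5 = 10
Max machine load = 11
Job totals:
  Job 1: 18
  Job 2: 14
Max job total = 18
Lower bound = max(11, 18) = 18

18


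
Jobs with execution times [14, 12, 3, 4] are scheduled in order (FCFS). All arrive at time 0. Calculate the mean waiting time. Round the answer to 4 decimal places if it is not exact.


FCFS order (as given): [14, 12, 3, 4]
Waiting times:
  Job 1: wait = 0
  Job 2: wait = 14
  Job 3: wait = 26
  Job 4: wait = 29
Sum of waiting times = 69
Average waiting time = 69/4 = 17.25

17.25


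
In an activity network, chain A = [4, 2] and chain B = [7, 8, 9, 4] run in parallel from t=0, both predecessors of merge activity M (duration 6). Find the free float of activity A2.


ES(A2) = sum of predecessors on chain A = 4
EF(A2) = ES + duration = 4 + 2 = 6
Successor of A2 is M. ES(M) = max(sum(A), sum(B)) = max(6, 28) = 28
Free float = ES(successor) - EF(current) = 28 - 6 = 22

22


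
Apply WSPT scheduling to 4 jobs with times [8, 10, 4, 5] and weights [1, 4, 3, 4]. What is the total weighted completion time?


Compute p/w ratios and sort ascending (WSPT): [(5, 4), (4, 3), (10, 4), (8, 1)]
Compute weighted completion times:
  Job (p=5,w=4): C=5, w*C=4*5=20
  Job (p=4,w=3): C=9, w*C=3*9=27
  Job (p=10,w=4): C=19, w*C=4*19=76
  Job (p=8,w=1): C=27, w*C=1*27=27
Total weighted completion time = 150

150


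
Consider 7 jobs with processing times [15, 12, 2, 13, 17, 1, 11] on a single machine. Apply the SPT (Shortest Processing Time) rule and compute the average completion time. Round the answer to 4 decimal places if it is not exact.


Sort jobs by processing time (SPT order): [1, 2, 11, 12, 13, 15, 17]
Compute completion times sequentially:
  Job 1: processing = 1, completes at 1
  Job 2: processing = 2, completes at 3
  Job 3: processing = 11, completes at 14
  Job 4: processing = 12, completes at 26
  Job 5: processing = 13, completes at 39
  Job 6: processing = 15, completes at 54
  Job 7: processing = 17, completes at 71
Sum of completion times = 208
Average completion time = 208/7 = 29.7143

29.7143


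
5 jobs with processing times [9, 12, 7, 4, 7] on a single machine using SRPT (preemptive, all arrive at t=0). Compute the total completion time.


Since all jobs arrive at t=0, SRPT equals SPT ordering.
SPT order: [4, 7, 7, 9, 12]
Completion times:
  Job 1: p=4, C=4
  Job 2: p=7, C=11
  Job 3: p=7, C=18
  Job 4: p=9, C=27
  Job 5: p=12, C=39
Total completion time = 4 + 11 + 18 + 27 + 39 = 99

99


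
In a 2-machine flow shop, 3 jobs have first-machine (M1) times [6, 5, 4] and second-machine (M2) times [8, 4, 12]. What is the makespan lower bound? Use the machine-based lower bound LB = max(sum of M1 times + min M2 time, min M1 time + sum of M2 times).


LB1 = sum(M1 times) + min(M2 times) = 15 + 4 = 19
LB2 = min(M1 times) + sum(M2 times) = 4 + 24 = 28
Lower bound = max(LB1, LB2) = max(19, 28) = 28

28


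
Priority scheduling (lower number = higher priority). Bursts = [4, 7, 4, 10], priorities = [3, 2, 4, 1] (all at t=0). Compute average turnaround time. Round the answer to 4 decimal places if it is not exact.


Sort by priority (ascending = highest first):
Order: [(1, 10), (2, 7), (3, 4), (4, 4)]
Completion times:
  Priority 1, burst=10, C=10
  Priority 2, burst=7, C=17
  Priority 3, burst=4, C=21
  Priority 4, burst=4, C=25
Average turnaround = 73/4 = 18.25

18.25


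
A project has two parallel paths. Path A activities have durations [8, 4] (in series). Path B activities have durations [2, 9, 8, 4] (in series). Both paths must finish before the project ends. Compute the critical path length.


Path A total = 8 + 4 = 12
Path B total = 2 + 9 + 8 + 4 = 23
Critical path = longest path = max(12, 23) = 23

23


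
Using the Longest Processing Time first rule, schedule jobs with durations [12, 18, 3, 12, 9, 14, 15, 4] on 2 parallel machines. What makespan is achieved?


Sort jobs in decreasing order (LPT): [18, 15, 14, 12, 12, 9, 4, 3]
Assign each job to the least loaded machine:
  Machine 1: jobs [18, 12, 9, 4], load = 43
  Machine 2: jobs [15, 14, 12, 3], load = 44
Makespan = max load = 44

44


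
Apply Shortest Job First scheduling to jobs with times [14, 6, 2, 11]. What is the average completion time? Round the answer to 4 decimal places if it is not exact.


SJF order (ascending): [2, 6, 11, 14]
Completion times:
  Job 1: burst=2, C=2
  Job 2: burst=6, C=8
  Job 3: burst=11, C=19
  Job 4: burst=14, C=33
Average completion = 62/4 = 15.5

15.5


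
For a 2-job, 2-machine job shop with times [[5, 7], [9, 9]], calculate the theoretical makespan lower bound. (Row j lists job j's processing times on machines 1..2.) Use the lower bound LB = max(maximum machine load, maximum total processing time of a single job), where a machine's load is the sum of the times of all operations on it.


Machine loads:
  Machine 1: 5 + 9 = 14
  Machine 2: 7 + 9 = 16
Max machine load = 16
Job totals:
  Job 1: 12
  Job 2: 18
Max job total = 18
Lower bound = max(16, 18) = 18

18


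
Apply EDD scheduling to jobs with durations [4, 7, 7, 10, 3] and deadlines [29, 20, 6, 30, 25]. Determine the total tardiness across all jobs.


Sort by due date (EDD order): [(7, 6), (7, 20), (3, 25), (4, 29), (10, 30)]
Compute completion times and tardiness:
  Job 1: p=7, d=6, C=7, tardiness=max(0,7-6)=1
  Job 2: p=7, d=20, C=14, tardiness=max(0,14-20)=0
  Job 3: p=3, d=25, C=17, tardiness=max(0,17-25)=0
  Job 4: p=4, d=29, C=21, tardiness=max(0,21-29)=0
  Job 5: p=10, d=30, C=31, tardiness=max(0,31-30)=1
Total tardiness = 2

2


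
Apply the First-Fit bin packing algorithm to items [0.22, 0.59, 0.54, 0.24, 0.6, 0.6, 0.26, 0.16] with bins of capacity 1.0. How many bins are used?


Place items sequentially using First-Fit:
  Item 0.22 -> new Bin 1
  Item 0.59 -> Bin 1 (now 0.81)
  Item 0.54 -> new Bin 2
  Item 0.24 -> Bin 2 (now 0.78)
  Item 0.6 -> new Bin 3
  Item 0.6 -> new Bin 4
  Item 0.26 -> Bin 3 (now 0.86)
  Item 0.16 -> Bin 1 (now 0.97)
Total bins used = 4

4


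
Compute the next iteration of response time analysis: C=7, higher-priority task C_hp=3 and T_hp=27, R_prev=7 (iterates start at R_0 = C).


R_next = C + ceil(R_prev / T_hp) * C_hp
ceil(7 / 27) = ceil(0.2593) = 1
Interference = 1 * 3 = 3
R_next = 7 + 3 = 10

10


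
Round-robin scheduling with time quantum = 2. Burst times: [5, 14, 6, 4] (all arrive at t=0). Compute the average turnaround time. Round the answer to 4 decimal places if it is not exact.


Time quantum = 2
Execution trace:
  J1 runs 2 units, time = 2
  J2 runs 2 units, time = 4
  J3 runs 2 units, time = 6
  J4 runs 2 units, time = 8
  J1 runs 2 units, time = 10
  J2 runs 2 units, time = 12
  J3 runs 2 units, time = 14
  J4 runs 2 units, time = 16
  J1 runs 1 units, time = 17
  J2 runs 2 units, time = 19
  J3 runs 2 units, time = 21
  J2 runs 2 units, time = 23
  J2 runs 2 units, time = 25
  J2 runs 2 units, time = 27
  J2 runs 2 units, time = 29
Finish times: [17, 29, 21, 16]
Average turnaround = 83/4 = 20.75

20.75


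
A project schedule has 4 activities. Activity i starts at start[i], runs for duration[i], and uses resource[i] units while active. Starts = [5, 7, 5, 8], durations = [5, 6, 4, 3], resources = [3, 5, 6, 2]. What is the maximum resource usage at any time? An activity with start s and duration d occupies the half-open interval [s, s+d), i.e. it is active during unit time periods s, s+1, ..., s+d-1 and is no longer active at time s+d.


Each activity i is active on [start_i, start_i + duration_i).
Compute total resource usage per time slot:
  t=0: active resources = [], total = 0
  t=1: active resources = [], total = 0
  t=2: active resources = [], total = 0
  t=3: active resources = [], total = 0
  t=4: active resources = [], total = 0
  t=5: active resources = [3, 6], total = 9
  t=6: active resources = [3, 6], total = 9
  t=7: active resources = [3, 5, 6], total = 14
  t=8: active resources = [3, 5, 6, 2], total = 16
  t=9: active resources = [3, 5, 2], total = 10
  t=10: active resources = [5, 2], total = 7
  t=11: active resources = [5], total = 5
  t=12: active resources = [5], total = 5
Peak resource demand = 16

16


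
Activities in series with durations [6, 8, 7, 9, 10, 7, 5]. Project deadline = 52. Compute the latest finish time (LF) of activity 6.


LF(activity 6) = deadline - sum of successor durations
Successors: activities 7 through 7 with durations [5]
Sum of successor durations = 5
LF = 52 - 5 = 47

47


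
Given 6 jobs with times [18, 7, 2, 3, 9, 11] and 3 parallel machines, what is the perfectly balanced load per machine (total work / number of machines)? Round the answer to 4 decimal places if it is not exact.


Total processing time = 18 + 7 + 2 + 3 + 9 + 11 = 50
Number of machines = 3
Ideal balanced load = 50 / 3 = 16.6667

16.6667


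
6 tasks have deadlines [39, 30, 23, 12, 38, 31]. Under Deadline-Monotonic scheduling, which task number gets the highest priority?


Sort tasks by relative deadline (ascending):
  Task 4: deadline = 12
  Task 3: deadline = 23
  Task 2: deadline = 30
  Task 6: deadline = 31
  Task 5: deadline = 38
  Task 1: deadline = 39
Priority order (highest first): [4, 3, 2, 6, 5, 1]
Highest priority task = 4

4


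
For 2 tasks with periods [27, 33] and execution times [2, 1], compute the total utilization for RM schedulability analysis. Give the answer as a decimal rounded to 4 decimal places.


Compute individual utilizations (exact fractions):
  Task 1: C/T = 2/27 (approx. 0.0741)
  Task 2: C/T = 1/33 (approx. 0.0303)
Total utilization U = 2/27 + 1/33 = 31/297
Rounded to 4 decimal places: U = 0.1044
RM (Liu & Layland) bound for 2 tasks = 0.828427; compare with U = 31/297 (approx. 0.104377)
U <= bound, so schedulable by RM sufficient condition.

0.1044


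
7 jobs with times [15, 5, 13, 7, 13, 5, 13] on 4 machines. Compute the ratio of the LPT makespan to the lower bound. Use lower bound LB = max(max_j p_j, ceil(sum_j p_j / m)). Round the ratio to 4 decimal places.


LPT order: [15, 13, 13, 13, 7, 5, 5]
Machine loads after assignment: [15, 20, 18, 18]
LPT makespan = 20
Lower bound = max(max_job, ceil(total/4)) = max(15, 18) = 18
Ratio = 20 / 18 = 1.1111

1.1111


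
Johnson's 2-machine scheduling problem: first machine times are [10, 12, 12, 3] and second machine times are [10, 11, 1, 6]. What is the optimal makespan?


Apply Johnson's rule:
  Group 1 (a <= b): [(4, 3, 6), (1, 10, 10)]
  Group 2 (a > b): [(2, 12, 11), (3, 12, 1)]
Optimal job order: [4, 1, 2, 3]
Schedule:
  Job 4: M1 done at 3, M2 done at 9
  Job 1: M1 done at 13, M2 done at 23
  Job 2: M1 done at 25, M2 done at 36
  Job 3: M1 done at 37, M2 done at 38
Makespan = 38

38


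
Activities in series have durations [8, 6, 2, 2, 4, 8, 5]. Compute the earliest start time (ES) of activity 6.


Activity 6 starts after activities 1 through 5 complete.
Predecessor durations: [8, 6, 2, 2, 4]
ES = 8 + 6 + 2 + 2 + 4 = 22

22


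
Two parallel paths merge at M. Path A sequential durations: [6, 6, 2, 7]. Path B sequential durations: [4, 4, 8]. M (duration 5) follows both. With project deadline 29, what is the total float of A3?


Forward pass: ES(A3) = sum of predecessors on chain A = 12
EF = ES + duration = 12 + 2 = 14
Backward pass: LF(M) = deadline = 29; LS(M) = 29 - 5 = 24
LF(A3) = LS(M) - sum(successors on chain A) = 24 - 7 = 17
LS = LF - duration = 17 - 2 = 15
Total float = LS - ES = 15 - 12 = 3

3


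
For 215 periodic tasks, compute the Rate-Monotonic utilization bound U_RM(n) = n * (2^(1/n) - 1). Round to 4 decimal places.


Compute 2^(1/215) = 1.0032291429
Subtract 1: 1.0032291429 - 1 = 0.0032291429
Multiply by n: 215 * 0.0032291429 = 0.6942657235
Round to 4 dp: 0.6943

0.6943
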